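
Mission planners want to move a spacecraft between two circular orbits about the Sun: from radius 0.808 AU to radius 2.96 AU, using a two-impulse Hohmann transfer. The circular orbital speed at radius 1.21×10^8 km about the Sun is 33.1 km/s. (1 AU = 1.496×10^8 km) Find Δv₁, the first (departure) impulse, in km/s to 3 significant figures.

From the circular-orbit relation v² = μ/r at r = 1.21×10^8 km: μ = v²r = (33.1)² × 1.21×10^8 = 1.32569×10^11 km³/s².
In km: r₁ = 0.808 × 1.496×10^8 = 1.208768×10^8 km; r₂ = 2.96 × 1.496×10^8 = 4.42816×10^8 km.
Semi-major axis of the transfer orbit: a_t = (1.208768×10^8 + 4.42816×10^8)/2 = 2.818464×10^8 km.
On the circular orbit at r = 1.208768×10^8 km, v_c = √(μ/r) = 33.117 km/s.
Vis-viva on the transfer ellipse at r = 1.208768×10^8 km gives v_t = √[μ(2/r − 1/a_t)] = 41.510 km/s.
Δv₁ = |v_t − v_c| = |41.510 − 33.117| = 8.393 km/s.

Δv₁ = 8.39 km/s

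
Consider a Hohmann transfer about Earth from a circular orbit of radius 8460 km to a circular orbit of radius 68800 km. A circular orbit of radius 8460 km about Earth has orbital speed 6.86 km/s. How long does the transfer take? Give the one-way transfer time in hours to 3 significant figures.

t = 10.5 hours

From the circular-orbit relation v² = μ/r at r = 8460 km: μ = v²r = (6.86)² × 8460 = 3.98124×10^5 km³/s².
The Hohmann ellipse has a_t = (r₁ + r₂)/2 = 38630 km.
By Kepler's third law the transfer-orbit period is T = 2π√(a_t³/μ), so t = T/2 = 37800 s.
Converting: 37800 s ÷ 3600 s/hour = 10.5 hours.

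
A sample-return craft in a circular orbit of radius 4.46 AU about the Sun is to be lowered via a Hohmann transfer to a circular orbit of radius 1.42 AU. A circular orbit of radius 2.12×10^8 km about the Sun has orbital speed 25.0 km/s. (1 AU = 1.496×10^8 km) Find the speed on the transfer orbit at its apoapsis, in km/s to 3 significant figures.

From the circular-orbit relation v² = μ/r at r = 2.12×10^8 km: μ = v²r = (25.0)² × 2.12×10^8 = 1.32500×10^11 km³/s².
In km: r₁ = 4.46 × 1.496×10^8 = 6.67216×10^8 km; r₂ = 1.42 × 1.496×10^8 = 2.12432×10^8 km.
Semi-major axis of the transfer orbit: a_t = (6.67216×10^8 + 2.12432×10^8)/2 = 4.39824×10^8 km.
The apoapsis of the transfer ellipse is at r = 6.67216×10^8 km.
Applying v² = μ(2/r − 1/a_t): v = 9.794 km/s.

v = 9.79 km/s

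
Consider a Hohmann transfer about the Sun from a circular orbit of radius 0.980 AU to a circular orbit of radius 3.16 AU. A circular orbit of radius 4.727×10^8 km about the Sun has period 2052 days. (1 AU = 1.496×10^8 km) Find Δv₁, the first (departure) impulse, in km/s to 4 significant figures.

Δv₁ = 7.085 km/s

From Kepler's third law T² = 4π²r³/μ at r = 4.727×10^8 km, T = 2052 days = 2052 × 86400 s = 1.772928×10^8 s: μ = 4π²r³/T² = 1.32658×10^11 km³/s².
In km: r₁ = 0.980 × 1.496×10^8 = 1.46608×10^8 km; r₂ = 3.16 × 1.496×10^8 = 4.72736×10^8 km.
The Hohmann ellipse has a_t = (r₁ + r₂)/2 = 3.09672×10^8 km.
Circular speed at r = 1.46608×10^8 km: v_c = √(μ/r) = 30.081 km/s.
Transfer-orbit speed at the same r (vis-viva, a = a_t): v_t = √[μ(2/r − 1/a_t)] = 37.166 km/s.
Δv₁ = |v_t − v_c| = |37.166 − 30.081| = 7.085 km/s.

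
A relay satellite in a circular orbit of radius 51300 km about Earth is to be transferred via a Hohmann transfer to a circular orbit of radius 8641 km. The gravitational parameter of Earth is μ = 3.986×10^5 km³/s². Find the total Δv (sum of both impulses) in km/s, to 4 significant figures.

Transfer-ellipse semi-major axis a_t = (r₁ + r₂)/2 = (51300 + 8641)/2 = 29970.5 km.
Circular speed at r₁: v₁ = √(μ/r₁) = √(3.986×10^5/51300) = 2.7875 km/s.
On the transfer ellipse at r₁, v² = μ(2/r − 1/a) gives v_a = √[μ(2/r₁ − 1/a_t)] = 1.4967 km/s.
First burn Δv₁ = |v_a − v₁| = 1.291 km/s.
Circular speed at r₂: v₂ = √(μ/r₂) = 6.792 km/s.
Transfer-orbit speed at r₂: v_p = √[μ(2/r₂ − 1/a_t)] = 8.886 km/s.
Second burn Δv₂ = |v₂ − v_p| = 2.094 km/s.
Δv = Δv₁ + Δv₂ = 1.291 + 2.094 = 3.385 km/s.

Δv = 3.385 km/s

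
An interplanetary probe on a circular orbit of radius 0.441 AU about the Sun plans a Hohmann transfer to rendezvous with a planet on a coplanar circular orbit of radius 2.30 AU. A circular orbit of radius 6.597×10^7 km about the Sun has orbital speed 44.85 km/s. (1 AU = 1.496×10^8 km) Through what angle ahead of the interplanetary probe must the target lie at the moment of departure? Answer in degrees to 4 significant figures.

From the circular-orbit relation v² = μ/r at r = 6.597×10^7 km: μ = v²r = (44.85)² × 6.597×10^7 = 1.32700×10^11 km³/s².
In km: r₁ = 0.441 × 1.496×10^8 = 6.59736×10^7 km; r₂ = 2.30 × 1.496×10^8 = 3.4408×10^8 km.
Transfer-ellipse semi-major axis a_t = (r₁ + r₂)/2 = (6.59736×10^7 + 3.4408×10^8)/2 = 2.050268×10^8 km.
Transfer time t = π√(a_t³/μ) = 2.532×10^7 s.
The target's mean motion on its circular orbit is ω₂ = √(μ/r₂³) = 5.708×10^-8 rad/s.
Angle swept by the target during transfer: ω₂·t = 1.445 rad = 82.79°.
The interplanetary probe traverses 180° on the transfer ellipse, so the target must lead by 180° − 82.79° = 97.21°.

φ = 97.21°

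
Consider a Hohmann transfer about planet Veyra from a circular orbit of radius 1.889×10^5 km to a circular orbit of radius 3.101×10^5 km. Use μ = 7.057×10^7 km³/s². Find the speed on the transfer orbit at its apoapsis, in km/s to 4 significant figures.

v = 13.13 km/s

Semi-major axis of the transfer orbit: a_t = (1.889×10^5 + 3.101×10^5)/2 = 2.495×10^5 km.
The apoapsis of the transfer ellipse is at r = 3.101×10^5 km.
Applying v² = μ(2/r − 1/a_t): v = 13.13 km/s.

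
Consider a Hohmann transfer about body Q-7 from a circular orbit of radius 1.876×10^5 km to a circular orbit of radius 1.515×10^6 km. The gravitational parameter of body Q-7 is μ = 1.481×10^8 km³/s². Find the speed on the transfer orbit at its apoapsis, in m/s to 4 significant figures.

Transfer-ellipse semi-major axis a_t = (r₁ + r₂)/2 = (1.876×10^5 + 1.515×10^6)/2 = 8.513×10^5 km.
The apoapsis of the transfer ellipse is at r = 1.515×10^6 km.
From the vis-viva equation, v = √[μ(2/r − 1/a_t)] = 4.641 km/s.

v = 4641 m/s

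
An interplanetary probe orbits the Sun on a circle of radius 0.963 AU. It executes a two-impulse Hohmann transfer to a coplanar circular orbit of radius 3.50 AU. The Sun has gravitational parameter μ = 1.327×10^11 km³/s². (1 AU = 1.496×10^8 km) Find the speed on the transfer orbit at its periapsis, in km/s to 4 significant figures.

In km: r₁ = 0.963 × 1.496×10^8 = 1.440648×10^8 km; r₂ = 3.50 × 1.496×10^8 = 5.236×10^8 km.
Transfer-ellipse semi-major axis a_t = (r₁ + r₂)/2 = (1.440648×10^8 + 5.236×10^8)/2 = 3.338324×10^8 km.
The periapsis of the transfer ellipse is at r = 1.440648×10^8 km.
From the vis-viva equation, v = √[μ(2/r − 1/a_t)] = 38.01 km/s.

v = 38.01 km/s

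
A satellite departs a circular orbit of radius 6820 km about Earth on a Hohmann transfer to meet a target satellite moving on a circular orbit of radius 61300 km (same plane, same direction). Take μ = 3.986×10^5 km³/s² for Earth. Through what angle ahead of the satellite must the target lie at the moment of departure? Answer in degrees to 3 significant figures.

Semi-major axis of the transfer orbit: a_t = (6820 + 61300)/2 = 34060 km.
Transfer time t = π√(a_t³/μ) = 31278.7 s.
Target angular speed ω₂ = √(μ/r₂³) = 4.15985×10^-5 rad/s.
Angle swept by the target during transfer: ω₂·t = 1.3011 rad = 74.55°.
Arrival is 180° from departure on the ellipse, so φ = 180° − 74.55° = 105°.

φ = 105°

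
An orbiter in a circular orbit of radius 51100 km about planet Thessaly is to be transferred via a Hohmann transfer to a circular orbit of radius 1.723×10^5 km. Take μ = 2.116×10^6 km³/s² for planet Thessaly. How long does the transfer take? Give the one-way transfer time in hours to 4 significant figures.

The Hohmann ellipse has a_t = (r₁ + r₂)/2 = 1.117×10^5 km.
By Kepler's third law the transfer-orbit period is T = 2π√(a_t³/μ), so t = T/2 = 80630 s.
Converting: 80630 s ÷ 3600 s/hour = 22.40 hours.

t = 22.40 hours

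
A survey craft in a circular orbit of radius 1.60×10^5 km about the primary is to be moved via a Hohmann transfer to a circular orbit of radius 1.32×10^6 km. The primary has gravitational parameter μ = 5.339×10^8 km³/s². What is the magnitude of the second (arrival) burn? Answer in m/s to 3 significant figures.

Semi-major axis of the transfer orbit: a_t = (1.600×10^5 + 1.320×10^6)/2 = 7.400×10^5 km.
Circular speed at r = 1.320×10^6 km: v_c = √(μ/r) = 20.11 km/s.
Vis-viva on the transfer ellipse at r = 1.320×10^6 km gives v_t = √[μ(2/r − 1/a_t)] = 9.352 km/s.
Δv₂ = |v_t − v_c| = |9.352 − 20.11| = 10.76 km/s.

Δv₂ = 10800 m/s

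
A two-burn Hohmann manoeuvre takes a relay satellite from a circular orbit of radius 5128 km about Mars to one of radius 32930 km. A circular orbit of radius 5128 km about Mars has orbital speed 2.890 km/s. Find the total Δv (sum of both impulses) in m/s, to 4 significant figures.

Δv = 1460 m/s

From the circular-orbit relation v² = μ/r at r = 5128 km: μ = v²r = (2.890)² × 5128 = 42829.6 km³/s².
Transfer-ellipse semi-major axis a_t = (r₁ + r₂)/2 = (5128 + 32930)/2 = 19029 km.
At r₁ the circular-orbit speed is v₁ = √(μ/r₁) = 2.8900 km/s.
On the transfer ellipse at r₁, vis-viva equation gives v_p = √[μ(2/r₁ − 1/a_t)] = 3.8018 km/s.
First burn Δv₁ = |v_p − v₁| = 0.9118 km/s.
At r₂, v₂ = √(μ/r₂) = 1.1404 km/s.
Transfer-orbit speed at r₂: v_a = √[μ(2/r₂ − 1/a_t)] = 0.59203 km/s.
Second burn Δv₂ = |v₂ − v_a| = 0.5484 km/s.
Total Δv = Δv₁ + Δv₂ = 1.460 km/s.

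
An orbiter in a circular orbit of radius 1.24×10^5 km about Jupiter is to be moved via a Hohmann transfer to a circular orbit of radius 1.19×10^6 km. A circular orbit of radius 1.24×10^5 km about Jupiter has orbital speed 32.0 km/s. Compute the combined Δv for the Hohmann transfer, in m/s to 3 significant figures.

From the circular-orbit relation v² = μ/r at r = 1.24×10^5 km: μ = v²r = (32.0)² × 1.24×10^5 = 1.26976×10^8 km³/s².
Semi-major axis of the transfer orbit: a_t = (1.240×10^5 + 1.190×10^6)/2 = 6.570×10^5 km.
Circular speed at r₁: v₁ = √(μ/r₁) = √(1.26976×10^8/1.240×10^5) = 32.00 km/s.
Transfer-orbit speed at r₁ (v² = μ(2/r − 1/a)): v_p = √[μ(2/r₁ − 1/a_t)] = 43.07 km/s.
First burn Δv₁ = |v_p − v₁| = 11.07 km/s.
Circular speed at r₂: v₂ = √(μ/r₂) = 10.33 km/s.
Transfer-orbit speed at r₂: v_a = √[μ(2/r₂ − 1/a_t)] = 4.488 km/s.
Second burn Δv₂ = |v₂ − v_a| = 5.842 km/s.
Total Δv = Δv₁ + Δv₂ = 16.91 km/s.

Δv = 16900 m/s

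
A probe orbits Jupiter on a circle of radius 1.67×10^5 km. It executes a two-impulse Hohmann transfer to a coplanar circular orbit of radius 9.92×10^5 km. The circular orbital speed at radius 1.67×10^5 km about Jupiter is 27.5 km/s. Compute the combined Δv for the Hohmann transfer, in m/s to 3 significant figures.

Δv = 13700 m/s

From the circular-orbit relation v² = μ/r at r = 1.67×10^5 km: μ = v²r = (27.5)² × 1.67×10^5 = 1.26294×10^8 km³/s².
Transfer-ellipse semi-major axis a_t = (r₁ + r₂)/2 = (1.670×10^5 + 9.920×10^5)/2 = 5.795×10^5 km.
At r₁ the circular-orbit speed is v₁ = √(μ/r₁) = 27.50 km/s.
On the transfer ellipse at r₁, v² = μ(2/r − 1/a) gives v_p = √[μ(2/r₁ − 1/a_t)] = 35.98 km/s.
First burn Δv₁ = |v_p − v₁| = 8.480 km/s.
Circular speed at r₂: v₂ = √(μ/r₂) = 11.283 km/s.
Transfer-orbit speed at r₂: v_a = √[μ(2/r₂ − 1/a_t)] = 6.0571 km/s.
Second burn Δv₂ = |v₂ − v_a| = 5.226 km/s.
Total Δv = Δv₁ + Δv₂ = 13.71 km/s.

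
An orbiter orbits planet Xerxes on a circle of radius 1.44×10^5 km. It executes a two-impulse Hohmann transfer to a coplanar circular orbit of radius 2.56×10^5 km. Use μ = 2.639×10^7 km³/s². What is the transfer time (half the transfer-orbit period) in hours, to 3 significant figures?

Semi-major axis of the transfer orbit: a_t = (1.440×10^5 + 2.560×10^5)/2 = 2.000×10^5 km.
Transfer time t = π√(a_t³/μ) = π√((2.000×10^5)³ / 2.639×10^7) = 54700 s.
Converting: 54700 s ÷ 3600 s/hour = 15.2 hours.

t = 15.2 hours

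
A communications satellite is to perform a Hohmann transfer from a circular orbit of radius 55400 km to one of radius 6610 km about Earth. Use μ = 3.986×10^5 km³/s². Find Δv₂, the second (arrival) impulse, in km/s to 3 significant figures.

Δv₂ = 2.61 km/s

The Hohmann ellipse has a_t = (r₁ + r₂)/2 = 31005 km.
On the circular orbit at r = 6610 km, v_c = √(μ/r) = 7.765 km/s.
Vis-viva on the transfer ellipse at r = 6610 km gives v_t = √[μ(2/r − 1/a_t)] = 10.38 km/s.
Δv₂ = |v_t − v_c| = |10.38 − 7.765| = 2.615 km/s.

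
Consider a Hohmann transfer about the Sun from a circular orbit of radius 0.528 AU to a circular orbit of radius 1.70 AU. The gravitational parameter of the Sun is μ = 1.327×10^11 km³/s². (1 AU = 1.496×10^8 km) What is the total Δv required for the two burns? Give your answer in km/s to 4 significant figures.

Δv = 16.76 km/s

In km: r₁ = 0.528 × 1.496×10^8 = 7.89888×10^7 km; r₂ = 1.70 × 1.496×10^8 = 2.5432×10^8 km.
Semi-major axis of the transfer orbit: a_t = (7.89888×10^7 + 2.5432×10^8)/2 = 1.666544×10^8 km.
At r₁ the circular-orbit speed is v₁ = √(μ/r₁) = 40.988 km/s.
On the transfer ellipse at r₁, vis-viva equation gives v_p = √[μ(2/r₁ − 1/a_t)] = 50.633 km/s.
First burn Δv₁ = |v_p − v₁| = 9.645 km/s.
Circular speed at r₂: v₂ = √(μ/r₂) = 22.843 km/s.
Transfer-orbit speed at r₂: v_a = √[μ(2/r₂ − 1/a_t)] = 15.726 km/s.
Second burn Δv₂ = |v₂ − v_a| = 7.117 km/s.
Δv = Δv₁ + Δv₂ = 9.645 + 7.117 = 16.76 km/s.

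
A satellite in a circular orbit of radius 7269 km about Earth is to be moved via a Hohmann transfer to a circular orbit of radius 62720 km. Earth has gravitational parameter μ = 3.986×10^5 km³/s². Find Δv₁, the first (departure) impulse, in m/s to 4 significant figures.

Transfer-ellipse semi-major axis a_t = (r₁ + r₂)/2 = (7269 + 62720)/2 = 34994.5 km.
Circular speed at r = 7269 km: v_c = √(μ/r) = 7.405 km/s.
Vis-viva on the transfer ellipse at r = 7269 km gives v_t = √[μ(2/r − 1/a_t)] = 9.914 km/s.
Δv₁ = |v_t − v_c| = |9.914 − 7.405| = 2.509 km/s.

Δv₁ = 2509 m/s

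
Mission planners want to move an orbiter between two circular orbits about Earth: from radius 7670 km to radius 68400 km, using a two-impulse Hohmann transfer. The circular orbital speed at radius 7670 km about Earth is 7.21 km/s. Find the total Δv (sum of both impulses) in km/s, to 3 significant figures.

From the circular-orbit relation v² = μ/r at r = 7670 km: μ = v²r = (7.21)² × 7670 = 3.98718×10^5 km³/s².
Transfer-ellipse semi-major axis a_t = (r₁ + r₂)/2 = (7670 + 68400)/2 = 38035 km.
At r₁ the circular-orbit speed is v₁ = √(μ/r₁) = 7.210 km/s.
Transfer-orbit speed at r₁ (vis-viva): v_p = √[μ(2/r₁ − 1/a_t)] = 9.669 km/s.
First burn Δv₁ = |v_p − v₁| = 2.459 km/s.
At r₂, v₂ = √(μ/r₂) = 2.414 km/s.
Transfer-orbit speed at r₂: v_a = √[μ(2/r₂ − 1/a_t)] = 1.084 km/s.
Second burn Δv₂ = |v₂ − v_a| = 1.330 km/s.
Δv = Δv₁ + Δv₂ = 2.459 + 1.330 = 3.789 km/s.

Δv = 3.79 km/s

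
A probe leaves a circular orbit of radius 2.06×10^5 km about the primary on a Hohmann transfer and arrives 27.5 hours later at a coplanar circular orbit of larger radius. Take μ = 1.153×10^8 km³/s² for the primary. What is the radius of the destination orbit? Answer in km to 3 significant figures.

Transfer time t = 27.5 hours = 99000 s, and t = π√(a_t³/μ).
So a_t = (μ t²/π²)^(1/3) = (1.153×10^8 × (99000)² / π²)^(1/3) = 4.8559×10^5 km.
Since a_t = (r₁ + r₂)/2, r₂ = 2a_t − r₁ = 2×4.8559×10^5 − 2.060×10^5 = 7.6518×10^5 km.

r₂ = 7.65×10^5 km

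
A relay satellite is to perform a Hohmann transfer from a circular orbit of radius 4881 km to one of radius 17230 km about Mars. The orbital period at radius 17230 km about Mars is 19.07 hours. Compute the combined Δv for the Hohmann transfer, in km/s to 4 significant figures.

Δv = 1.265 km/s

From Kepler's third law T² = 4π²r³/μ at r = 17230 km, T = 19.07 hours = 19.07 × 3600 s = 68652 s: μ = 4π²r³/T² = 42845.9 km³/s².
Transfer-ellipse semi-major axis a_t = (r₁ + r₂)/2 = (4881 + 17230)/2 = 11055.5 km.
Circular speed at r₁: v₁ = √(μ/r₁) = √(42845.9/4881) = 2.963 km/s.
On the transfer ellipse at r₁, vis-viva gives v_p = √[μ(2/r₁ − 1/a_t)] = 3.699 km/s.
First burn Δv₁ = |v_p − v₁| = 0.7360 km/s.
At r₂, v₂ = √(μ/r₂) = 1.5769 km/s.
Transfer-orbit speed at r₂: v_a = √[μ(2/r₂ − 1/a_t)] = 1.0478 km/s.
Second burn Δv₂ = |v₂ − v_a| = 0.5291 km/s.
Δv = Δv₁ + Δv₂ = 0.7360 + 0.5291 = 1.265 km/s.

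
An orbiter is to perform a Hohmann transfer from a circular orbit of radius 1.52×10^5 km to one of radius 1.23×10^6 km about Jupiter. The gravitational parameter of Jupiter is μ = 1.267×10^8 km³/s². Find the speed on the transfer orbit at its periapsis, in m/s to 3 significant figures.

Semi-major axis of the transfer orbit: a_t = (1.520×10^5 + 1.230×10^6)/2 = 6.910×10^5 km.
The periapsis of the transfer ellipse is at r = 1.520×10^5 km.
Applying v² = μ(2/r − 1/a_t): v = 38.52 km/s.

v = 38500 m/s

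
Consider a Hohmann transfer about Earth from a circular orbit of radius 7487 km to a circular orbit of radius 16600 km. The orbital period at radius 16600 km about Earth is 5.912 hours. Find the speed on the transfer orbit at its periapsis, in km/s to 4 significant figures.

From Kepler's third law T² = 4π²r³/μ at r = 16600 km, T = 5.912 hours = 5.912 × 3600 s = 21283.2 s: μ = 4π²r³/T² = 3.98667×10^5 km³/s².
The Hohmann ellipse has a_t = (r₁ + r₂)/2 = 12043.5 km.
The periapsis of the transfer ellipse is at r = 7487 km.
Applying v² = μ(2/r − 1/a_t): v = 8.567 km/s.

v = 8.567 km/s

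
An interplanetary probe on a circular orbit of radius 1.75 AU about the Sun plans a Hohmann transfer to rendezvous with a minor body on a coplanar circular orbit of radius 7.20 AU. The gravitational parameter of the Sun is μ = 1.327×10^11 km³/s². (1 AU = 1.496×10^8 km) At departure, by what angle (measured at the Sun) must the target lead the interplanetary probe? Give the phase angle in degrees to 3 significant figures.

In km: r₁ = 1.75 × 1.496×10^8 = 2.618×10^8 km; r₂ = 7.20 × 1.496×10^8 = 1.07712×10^9 km.
Semi-major axis of the transfer orbit: a_t = (2.618×10^8 + 1.07712×10^9)/2 = 6.6946×10^8 km.
Transfer time t = π√(a_t³/μ) = 1.4938×10^8 s.
The target's mean motion on its circular orbit is ω₂ = √(μ/r₂³) = 1.0305×10^-8 rad/s.
Angle swept by the target during transfer: ω₂·t = 1.5394 rad = 88.20°.
The interplanetary probe traverses 180° on the transfer ellipse, so the target must lead by 180° − 88.20° = 91.8°.

φ = 91.8°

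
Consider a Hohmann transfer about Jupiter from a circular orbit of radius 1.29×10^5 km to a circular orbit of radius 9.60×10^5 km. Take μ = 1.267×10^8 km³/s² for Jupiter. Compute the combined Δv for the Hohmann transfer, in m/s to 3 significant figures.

The Hohmann ellipse has a_t = (r₁ + r₂)/2 = 5.445×10^5 km.
Circular speed at r₁: v₁ = √(μ/r₁) = √(1.267×10^8/1.290×10^5) = 31.34 km/s.
On the transfer ellipse at r₁, vis-viva gives v_p = √[μ(2/r₁ − 1/a_t)] = 41.61 km/s.
First burn Δv₁ = |v_p − v₁| = 10.27 km/s.
At r₂, v₂ = √(μ/r₂) = 11.488 km/s.
Transfer-orbit speed at r₂: v_a = √[μ(2/r₂ − 1/a_t)] = 5.5918 km/s.
Second burn Δv₂ = |v₂ − v_a| = 5.896 km/s.
Total Δv = Δv₁ + Δv₂ = 16.17 km/s.

Δv = 16200 m/s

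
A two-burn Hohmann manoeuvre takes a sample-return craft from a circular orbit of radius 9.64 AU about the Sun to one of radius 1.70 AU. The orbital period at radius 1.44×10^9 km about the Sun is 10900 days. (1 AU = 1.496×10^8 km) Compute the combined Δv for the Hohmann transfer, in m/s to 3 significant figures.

From Kepler's third law T² = 4π²r³/μ at r = 1.44×10^9 km, T = 10900 days = 10900 × 86400 s = 9.4176×10^8 s: μ = 4π²r³/T² = 1.32913×10^11 km³/s².
In km: r₁ = 9.64 × 1.496×10^8 = 1.442144×10^9 km; r₂ = 1.70 × 1.496×10^8 = 2.5432×10^8 km.
The Hohmann ellipse has a_t = (r₁ + r₂)/2 = 8.48232×10^8 km.
Circular speed at r₁: v₁ = √(μ/r₁) = √(1.32913×10^11/1.442144×10^9) = 9.600 km/s.
On the transfer ellipse at r₁, vis-viva equation gives v_a = √[μ(2/r₁ − 1/a_t)] = 5.257 km/s.
First burn Δv₁ = |v_a − v₁| = 4.343 km/s.
Circular speed at r₂: v₂ = √(μ/r₂) = 22.8609 km/s.
Transfer-orbit speed at r₂: v_p = √[μ(2/r₂ − 1/a_t)] = 29.8085 km/s.
Second burn Δv₂ = |v₂ − v_p| = 6.948 km/s.
Total Δv = Δv₁ + Δv₂ = 11.29 km/s.

Δv = 11300 m/s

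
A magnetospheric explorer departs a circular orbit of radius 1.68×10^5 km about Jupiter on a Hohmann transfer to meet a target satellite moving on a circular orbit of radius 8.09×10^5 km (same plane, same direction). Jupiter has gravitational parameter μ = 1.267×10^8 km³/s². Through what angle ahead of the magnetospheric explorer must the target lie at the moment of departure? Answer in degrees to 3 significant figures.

The Hohmann ellipse has a_t = (r₁ + r₂)/2 = 4.885×10^5 km.
The half-period of the transfer ellipse is t = π√(a_t³/μ) = 95290 s.
Target angular speed ω₂ = √(μ/r₂³) = 1.547×10^-5 rad/s.
Angle swept by the target during transfer: ω₂·t = 1.4741 rad = 84.46°.
The magnetospheric explorer traverses 180° on the transfer ellipse, so the target must lead by 180° − 84.46° = 95.5°.

φ = 95.5°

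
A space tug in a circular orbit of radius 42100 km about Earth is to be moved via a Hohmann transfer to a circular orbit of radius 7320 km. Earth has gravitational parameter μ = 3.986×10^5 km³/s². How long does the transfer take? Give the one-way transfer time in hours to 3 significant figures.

t = 5.37 hours

Semi-major axis of the transfer orbit: a_t = (42100 + 7320)/2 = 24710 km.
By Kepler's third law the transfer-orbit period is T = 2π√(a_t³/μ), so t = T/2 = 19330 s.
Converting: 19330 s ÷ 3600 s/hour = 5.37 hours.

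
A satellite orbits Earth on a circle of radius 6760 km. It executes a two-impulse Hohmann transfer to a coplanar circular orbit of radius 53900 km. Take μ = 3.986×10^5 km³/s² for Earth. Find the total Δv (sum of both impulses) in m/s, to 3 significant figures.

Δv = 3990 m/s

The Hohmann ellipse has a_t = (r₁ + r₂)/2 = 30330 km.
At r₁ the circular-orbit speed is v₁ = √(μ/r₁) = 7.67883 km/s.
On the transfer ellipse at r₁, v² = μ(2/r − 1/a) gives v_p = √[μ(2/r₁ − 1/a_t)] = 10.2365 km/s.
First burn Δv₁ = |v_p − v₁| = 2.5577 km/s.
At r₂, v₂ = √(μ/r₂) = 2.7194 km/s.
Transfer-orbit speed at r₂: v_a = √[μ(2/r₂ − 1/a_t)] = 1.2838 km/s.
Second burn Δv₂ = |v₂ − v_a| = 1.4356 km/s.
Δv = Δv₁ + Δv₂ = 2.5577 + 1.4356 = 3.993 km/s.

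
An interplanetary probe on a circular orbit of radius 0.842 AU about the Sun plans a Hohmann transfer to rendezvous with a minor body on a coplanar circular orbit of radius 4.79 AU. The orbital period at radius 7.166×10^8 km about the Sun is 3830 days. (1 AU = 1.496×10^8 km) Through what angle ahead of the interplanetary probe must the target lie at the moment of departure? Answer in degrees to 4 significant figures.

φ = 98.86°

From Kepler's third law T² = 4π²r³/μ at r = 7.166×10^8 km, T = 3830 days = 3830 × 86400 s = 3.30912×10^8 s: μ = 4π²r³/T² = 1.32668×10^11 km³/s².
In km: r₁ = 0.842 × 1.496×10^8 = 1.259632×10^8 km; r₂ = 4.79 × 1.496×10^8 = 7.16584×10^8 km.
Semi-major axis of the transfer orbit: a_t = (1.259632×10^8 + 7.16584×10^8)/2 = 4.212736×10^8 km.
The half-period of the transfer ellipse is t = π√(a_t³/μ) = 7.4579×10^7 s.
Target angular speed ω₂ = √(μ/r₂³) = 1.8988×10^-8 rad/s.
Angle swept by the target during transfer: ω₂·t = 1.4161 rad = 81.14°.
The interplanetary probe traverses 180° on the transfer ellipse, so the target must lead by 180° − 81.14° = 98.86°.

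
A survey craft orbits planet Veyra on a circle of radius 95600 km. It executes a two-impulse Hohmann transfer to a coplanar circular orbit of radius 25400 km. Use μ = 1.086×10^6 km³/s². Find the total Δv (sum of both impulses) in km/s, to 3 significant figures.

Δv = 2.87 km/s

The Hohmann ellipse has a_t = (r₁ + r₂)/2 = 60500 km.
Circular speed at r₁: v₁ = √(μ/r₁) = √(1.086×10^6/95600) = 3.37044 km/s.
Transfer-orbit speed at r₁ (vis-viva): v_a = √[μ(2/r₁ − 1/a_t)] = 2.18386 km/s.
First burn Δv₁ = |v_a − v₁| = 1.1866 km/s.
At r₂, v₂ = √(μ/r₂) = 6.5388 km/s.
Transfer-orbit speed at r₂: v_p = √[μ(2/r₂ − 1/a_t)] = 8.2196 km/s.
Second burn Δv₂ = |v₂ − v_p| = 1.6808 km/s.
Total Δv = Δv₁ + Δv₂ = 2.867 km/s.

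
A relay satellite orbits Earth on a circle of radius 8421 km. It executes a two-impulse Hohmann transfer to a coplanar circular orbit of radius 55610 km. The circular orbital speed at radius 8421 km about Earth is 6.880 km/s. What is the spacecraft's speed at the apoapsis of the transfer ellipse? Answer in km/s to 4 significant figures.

From the circular-orbit relation v² = μ/r at r = 8421 km: μ = v²r = (6.880)² × 8421 = 3.98603×10^5 km³/s².
Transfer-ellipse semi-major axis a_t = (r₁ + r₂)/2 = (8421 + 55610)/2 = 32015.5 km.
The apoapsis of the transfer ellipse is at r = 55610 km.
Applying v² = μ(2/r − 1/a_t): v = 1.373 km/s.

v = 1.373 km/s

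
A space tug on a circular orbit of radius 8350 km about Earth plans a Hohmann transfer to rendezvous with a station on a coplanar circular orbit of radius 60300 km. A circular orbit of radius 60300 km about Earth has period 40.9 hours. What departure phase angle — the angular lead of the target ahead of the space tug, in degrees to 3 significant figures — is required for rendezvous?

From Kepler's third law T² = 4π²r³/μ at r = 60300 km, T = 40.9 hours = 40.9 × 3600 s = 1.4724×10^5 s: μ = 4π²r³/T² = 3.99264×10^5 km³/s².
Transfer-ellipse semi-major axis a_t = (r₁ + r₂)/2 = (8350 + 60300)/2 = 34325 km.
Transfer time t = π√(a_t³/μ) = 31618.1 s.
Target angular speed ω₂ = √(μ/r₂³) = 4.26731×10^-5 rad/s.
Angle swept by the target during transfer: ω₂·t = 1.34924 rad = 77.31°.
The space tug traverses 180° on the transfer ellipse, so the target must lead by 180° − 77.31° = 103°.

φ = 103°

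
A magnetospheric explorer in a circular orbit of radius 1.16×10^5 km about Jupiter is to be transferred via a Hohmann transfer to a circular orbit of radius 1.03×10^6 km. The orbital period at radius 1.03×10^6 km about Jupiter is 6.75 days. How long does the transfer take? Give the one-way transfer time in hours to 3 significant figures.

t = 33.6 hours

From Kepler's third law T² = 4π²r³/μ at r = 1.03×10^6 km, T = 6.75 days = 6.75 × 86400 s = 5.832×10^5 s: μ = 4π²r³/T² = 1.26834×10^8 km³/s².
The Hohmann ellipse has a_t = (r₁ + r₂)/2 = 5.730×10^5 km.
By Kepler's third law the transfer-orbit period is T = 2π√(a_t³/μ), so t = T/2 = 1.210×10^5 s.
Converting: 1.210×10^5 s ÷ 3600 s/hour = 33.6 hours.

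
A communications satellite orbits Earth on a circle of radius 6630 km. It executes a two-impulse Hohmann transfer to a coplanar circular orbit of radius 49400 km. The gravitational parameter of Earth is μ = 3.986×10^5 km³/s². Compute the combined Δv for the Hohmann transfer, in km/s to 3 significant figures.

The Hohmann ellipse has a_t = (r₁ + r₂)/2 = 28015 km.
At r₁ the circular-orbit speed is v₁ = √(μ/r₁) = 7.753752 km/s.
Transfer-orbit speed at r₁ (vis-viva equation): v_p = √[μ(2/r₁ − 1/a_t)] = 10.29627 km/s.
First burn Δv₁ = |v_p − v₁| = 2.5425 km/s.
Circular speed at r₂: v₂ = √(μ/r₂) = 2.8406 km/s.
Transfer-orbit speed at r₂: v_a = √[μ(2/r₂ − 1/a_t)] = 1.3819 km/s.
Second burn Δv₂ = |v₂ − v_a| = 1.4587 km/s.
Total Δv = Δv₁ + Δv₂ = 4.001 km/s.

Δv = 4.00 km/s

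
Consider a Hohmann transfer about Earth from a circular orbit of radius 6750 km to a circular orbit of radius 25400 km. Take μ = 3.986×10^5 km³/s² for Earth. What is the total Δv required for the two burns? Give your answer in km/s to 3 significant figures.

Δv = 3.37 km/s

Semi-major axis of the transfer orbit: a_t = (6750 + 25400)/2 = 16075 km.
Circular speed at r₁: v₁ = √(μ/r₁) = √(3.986×10^5/6750) = 7.685 km/s.
Transfer-orbit speed at r₁ (v² = μ(2/r − 1/a)): v_p = √[μ(2/r₁ − 1/a_t)] = 9.660 km/s.
First burn Δv₁ = |v_p − v₁| = 1.975 km/s.
At r₂, v₂ = √(μ/r₂) = 3.961 km/s.
Transfer-orbit speed at r₂: v_a = √[μ(2/r₂ − 1/a_t)] = 2.567 km/s.
Second burn Δv₂ = |v₂ − v_a| = 1.394 km/s.
Δv = Δv₁ + Δv₂ = 1.975 + 1.394 = 3.369 km/s.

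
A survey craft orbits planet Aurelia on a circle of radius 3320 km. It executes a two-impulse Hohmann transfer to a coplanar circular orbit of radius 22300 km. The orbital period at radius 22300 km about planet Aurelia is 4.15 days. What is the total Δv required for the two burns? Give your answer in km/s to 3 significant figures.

Δv = 0.515 km/s

From Kepler's third law T² = 4π²r³/μ at r = 22300 km, T = 4.15 days = 4.15 × 86400 s = 3.5856×10^5 s: μ = 4π²r³/T² = 3405.26 km³/s².
Transfer-ellipse semi-major axis a_t = (r₁ + r₂)/2 = (3320 + 22300)/2 = 12810 km.
Circular speed at r₁: v₁ = √(μ/r₁) = √(3405.26/3320) = 1.01276 km/s.
On the transfer ellipse at r₁, vis-viva equation gives v_p = √[μ(2/r₁ − 1/a_t)] = 1.33624 km/s.
First burn Δv₁ = |v_p − v₁| = 0.3235 km/s.
Circular speed at r₂: v₂ = √(μ/r₂) = 0.39077 km/s.
Transfer-orbit speed at r₂: v_a = √[μ(2/r₂ − 1/a_t)] = 0.19894 km/s.
Second burn Δv₂ = |v₂ − v_a| = 0.1918 km/s.
Δv = Δv₁ + Δv₂ = 0.3235 + 0.1918 = 0.5153 km/s.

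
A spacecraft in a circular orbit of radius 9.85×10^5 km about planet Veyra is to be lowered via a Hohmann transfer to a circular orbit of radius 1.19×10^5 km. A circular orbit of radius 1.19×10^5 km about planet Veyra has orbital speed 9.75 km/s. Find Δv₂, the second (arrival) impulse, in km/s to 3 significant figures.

Δv₂ = 3.27 km/s

From the circular-orbit relation v² = μ/r at r = 1.19×10^5 km: μ = v²r = (9.75)² × 1.19×10^5 = 1.13124×10^7 km³/s².
Semi-major axis of the transfer orbit: a_t = (9.850×10^5 + 1.190×10^5)/2 = 5.520×10^5 km.
Circular speed at r = 1.190×10^5 km: v_c = √(μ/r) = 9.7500 km/s.
Vis-viva on the transfer ellipse at r = 1.190×10^5 km gives v_t = √[μ(2/r − 1/a_t)] = 13.024 km/s.
Δv₂ = |v_t − v_c| = |13.024 − 9.7500| = 3.274 km/s.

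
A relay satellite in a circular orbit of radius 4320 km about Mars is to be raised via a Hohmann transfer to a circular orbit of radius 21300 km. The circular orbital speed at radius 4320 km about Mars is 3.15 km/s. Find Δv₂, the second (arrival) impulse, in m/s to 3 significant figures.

From the circular-orbit relation v² = μ/r at r = 4320 km: μ = v²r = (3.15)² × 4320 = 42865.2 km³/s².
Transfer-ellipse semi-major axis a_t = (r₁ + r₂)/2 = (4320 + 21300)/2 = 12810 km.
Circular speed at r = 21300 km: v_c = √(μ/r) = 1.4186 km/s.
Transfer-orbit speed at the same r (vis-viva, a = a_t): v_t = √[μ(2/r − 1/a_t)] = 0.82382 km/s.
Δv₂ = |v_t − v_c| = |0.82382 − 1.4186| = 0.5948 km/s.

Δv₂ = 595 m/s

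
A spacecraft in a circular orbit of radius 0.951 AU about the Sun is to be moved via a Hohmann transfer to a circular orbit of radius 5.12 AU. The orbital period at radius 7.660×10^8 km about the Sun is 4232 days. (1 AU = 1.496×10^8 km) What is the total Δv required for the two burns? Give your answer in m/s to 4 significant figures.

Δv = 14920 m/s

From Kepler's third law T² = 4π²r³/μ at r = 7.660×10^8 km, T = 4232 days = 4232 × 86400 s = 3.656448×10^8 s: μ = 4π²r³/T² = 1.32717×10^11 km³/s².
In km: r₁ = 0.951 × 1.496×10^8 = 1.422696×10^8 km; r₂ = 5.12 × 1.496×10^8 = 7.65952×10^8 km.
The Hohmann ellipse has a_t = (r₁ + r₂)/2 = 4.541108×10^8 km.
Circular speed at r₁: v₁ = √(μ/r₁) = √(1.32717×10^11/1.422696×10^8) = 30.543 km/s.
On the transfer ellipse at r₁, v² = μ(2/r − 1/a) gives v_p = √[μ(2/r₁ − 1/a_t)] = 39.667 km/s.
First burn Δv₁ = |v_p − v₁| = 9.124 km/s.
At r₂, v₂ = √(μ/r₂) = 13.163 km/s.
Transfer-orbit speed at r₂: v_a = √[μ(2/r₂ − 1/a_t)] = 7.3678 km/s.
Second burn Δv₂ = |v₂ − v_a| = 5.795 km/s.
Δv = Δv₁ + Δv₂ = 9.124 + 5.795 = 14.92 km/s.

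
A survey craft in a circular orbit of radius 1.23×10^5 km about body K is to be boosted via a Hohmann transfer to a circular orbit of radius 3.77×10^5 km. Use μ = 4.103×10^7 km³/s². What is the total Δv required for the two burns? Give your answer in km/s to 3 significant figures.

Δv = 7.28 km/s

Semi-major axis of the transfer orbit: a_t = (1.230×10^5 + 3.770×10^5)/2 = 2.500×10^5 km.
Circular speed at r₁: v₁ = √(μ/r₁) = √(4.103×10^7/1.230×10^5) = 18.264 km/s.
Transfer-orbit speed at r₁ (vis-viva): v_p = √[μ(2/r₁ − 1/a_t)] = 22.428 km/s.
First burn Δv₁ = |v_p − v₁| = 4.164 km/s.
At r₂, v₂ = √(μ/r₂) = 10.4323 km/s.
Transfer-orbit speed at r₂: v_a = √[μ(2/r₂ − 1/a_t)] = 7.31750 km/s.
Second burn Δv₂ = |v₂ − v_a| = 3.115 km/s.
Total Δv = Δv₁ + Δv₂ = 7.279 km/s.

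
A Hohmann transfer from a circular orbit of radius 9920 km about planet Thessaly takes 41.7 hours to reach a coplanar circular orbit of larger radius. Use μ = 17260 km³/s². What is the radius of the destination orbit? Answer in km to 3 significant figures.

r₂ = 58100 km

Transfer time t = 41.7 hours = 1.5012×10^5 s, and t = π√(a_t³/μ).
So a_t = (μ t²/π²)^(1/3) = (17260 × (1.5012×10^5)² / π²)^(1/3) = 34031 km.
Since a_t = (r₁ + r₂)/2, r₂ = 2a_t − r₁ = 2×34031 − 9920 = 58142 km.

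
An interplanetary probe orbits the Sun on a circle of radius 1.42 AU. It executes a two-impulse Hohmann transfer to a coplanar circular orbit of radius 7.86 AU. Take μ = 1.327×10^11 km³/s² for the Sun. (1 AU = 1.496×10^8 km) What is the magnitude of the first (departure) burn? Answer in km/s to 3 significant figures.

In km: r₁ = 1.42 × 1.496×10^8 = 2.12432×10^8 km; r₂ = 7.86 × 1.496×10^8 = 1.175856×10^9 km.
Transfer-ellipse semi-major axis a_t = (r₁ + r₂)/2 = (2.12432×10^8 + 1.175856×10^9)/2 = 6.94144×10^8 km.
Circular speed at r = 2.12432×10^8 km: v_c = √(μ/r) = 24.9934 km/s.
Transfer-orbit speed at the same r (vis-viva, a = a_t): v_t = √[μ(2/r − 1/a_t)] = 32.5295 km/s.
Δv₁ = |v_t − v_c| = |32.5295 − 24.9934| = 7.536 km/s.

Δv₁ = 7.54 km/s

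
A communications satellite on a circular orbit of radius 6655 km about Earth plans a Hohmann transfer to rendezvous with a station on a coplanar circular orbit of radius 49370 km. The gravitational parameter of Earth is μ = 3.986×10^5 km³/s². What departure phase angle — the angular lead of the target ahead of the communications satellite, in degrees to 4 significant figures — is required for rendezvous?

Semi-major axis of the transfer orbit: a_t = (6655 + 49370)/2 = 28012.5 km.
The half-period of the transfer ellipse is t = π√(a_t³/μ) = 23330 s.
Target angular speed ω₂ = √(μ/r₂³) = 5.7554×10^-5 rad/s.
Angle swept by the target during transfer: ω₂·t = 1.3427 rad = 76.93°.
The communications satellite traverses 180° on the transfer ellipse, so the target must lead by 180° − 76.93° = 103.1°.

φ = 103.1°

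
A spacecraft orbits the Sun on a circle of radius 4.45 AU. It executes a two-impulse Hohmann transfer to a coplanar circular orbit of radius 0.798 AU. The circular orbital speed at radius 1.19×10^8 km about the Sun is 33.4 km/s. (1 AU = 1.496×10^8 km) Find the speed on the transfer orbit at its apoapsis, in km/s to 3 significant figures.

v = 7.79 km/s

From the circular-orbit relation v² = μ/r at r = 1.19×10^8 km: μ = v²r = (33.4)² × 1.19×10^8 = 1.32752×10^11 km³/s².
In km: r₁ = 4.45 × 1.496×10^8 = 6.6572×10^8 km; r₂ = 0.798 × 1.496×10^8 = 1.193808×10^8 km.
Transfer-ellipse semi-major axis a_t = (r₁ + r₂)/2 = (6.6572×10^8 + 1.193808×10^8)/2 = 3.925504×10^8 km.
The apoapsis of the transfer ellipse is at r = 6.6572×10^8 km.
Vis-viva: v = √[μ(2/r − 1/a_t)] = √[1.32752×10^11 × (2/6.6572×10^8 − 1/3.925504×10^8)] = 7.787 km/s.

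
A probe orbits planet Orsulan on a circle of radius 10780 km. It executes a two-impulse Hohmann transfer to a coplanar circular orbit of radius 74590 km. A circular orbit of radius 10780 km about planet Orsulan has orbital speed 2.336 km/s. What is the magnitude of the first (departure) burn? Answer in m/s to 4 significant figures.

Δv₁ = 752.0 m/s

From the circular-orbit relation v² = μ/r at r = 10780 km: μ = v²r = (2.336)² × 10780 = 58825.3 km³/s².
The Hohmann ellipse has a_t = (r₁ + r₂)/2 = 42685 km.
On the circular orbit at r = 10780 km, v_c = √(μ/r) = 2.336 km/s.
Transfer-orbit speed at the same r (vis-viva, a = a_t): v_t = √[μ(2/r − 1/a_t)] = 3.088 km/s.
Δv₁ = |v_t − v_c| = |3.088 − 2.336| = 0.7520 km/s.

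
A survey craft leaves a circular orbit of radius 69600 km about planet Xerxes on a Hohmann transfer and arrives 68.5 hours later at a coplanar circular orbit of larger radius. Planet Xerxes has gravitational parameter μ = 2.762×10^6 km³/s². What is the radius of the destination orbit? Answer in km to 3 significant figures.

Transfer time t = 68.5 hours = 2.466×10^5 s, and t = π√(a_t³/μ).
So a_t = (μ t²/π²)^(1/3) = (2.762×10^6 × (2.466×10^5)² / π²)^(1/3) = 2.5722×10^5 km.
Since a_t = (r₁ + r₂)/2, r₂ = 2a_t − r₁ = 2×2.5722×10^5 − 69600 = 4.4484×10^5 km.

r₂ = 4.45×10^5 km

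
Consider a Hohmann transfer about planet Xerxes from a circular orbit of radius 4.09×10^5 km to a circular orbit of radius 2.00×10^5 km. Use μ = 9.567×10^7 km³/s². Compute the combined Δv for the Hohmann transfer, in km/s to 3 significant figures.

Δv = 6.38 km/s

Semi-major axis of the transfer orbit: a_t = (4.090×10^5 + 2.000×10^5)/2 = 3.045×10^5 km.
Circular speed at r₁: v₁ = √(μ/r₁) = √(9.567×10^7/4.090×10^5) = 15.294 km/s.
Transfer-orbit speed at r₁ (vis-viva): v_a = √[μ(2/r₁ − 1/a_t)] = 12.395 km/s.
First burn Δv₁ = |v_a − v₁| = 2.899 km/s.
Circular speed at r₂: v₂ = √(μ/r₂) = 21.871 km/s.
Transfer-orbit speed at r₂: v_p = √[μ(2/r₂ − 1/a_t)] = 25.348 km/s.
Second burn Δv₂ = |v₂ − v_p| = 3.477 km/s.
Δv = Δv₁ + Δv₂ = 2.899 + 3.477 = 6.376 km/s.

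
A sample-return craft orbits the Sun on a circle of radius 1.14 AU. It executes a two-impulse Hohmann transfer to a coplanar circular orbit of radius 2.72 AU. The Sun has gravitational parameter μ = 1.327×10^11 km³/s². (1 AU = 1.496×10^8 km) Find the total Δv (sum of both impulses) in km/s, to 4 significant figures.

In km: r₁ = 1.14 × 1.496×10^8 = 1.70544×10^8 km; r₂ = 2.72 × 1.496×10^8 = 4.06912×10^8 km.
Semi-major axis of the transfer orbit: a_t = (1.70544×10^8 + 4.06912×10^8)/2 = 2.88728×10^8 km.
At r₁ the circular-orbit speed is v₁ = √(μ/r₁) = 27.89 km/s.
On the transfer ellipse at r₁, vis-viva equation gives v_p = √[μ(2/r₁ − 1/a_t)] = 33.11 km/s.
First burn Δv₁ = |v_p − v₁| = 5.220 km/s.
At r₂, v₂ = √(μ/r₂) = 18.06 km/s.
Transfer-orbit speed at r₂: v_a = √[μ(2/r₂ − 1/a_t)] = 13.88 km/s.
Second burn Δv₂ = |v₂ − v_a| = 4.180 km/s.
Total Δv = Δv₁ + Δv₂ = 9.400 km/s.

Δv = 9.400 km/s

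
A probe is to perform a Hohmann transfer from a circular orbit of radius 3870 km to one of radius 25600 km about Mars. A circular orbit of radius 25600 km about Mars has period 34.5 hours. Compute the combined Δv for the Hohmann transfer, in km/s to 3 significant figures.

From Kepler's third law T² = 4π²r³/μ at r = 25600 km, T = 34.5 hours = 34.5 × 3600 s = 1.242×10^5 s: μ = 4π²r³/T² = 42937.5 km³/s².
Semi-major axis of the transfer orbit: a_t = (3870 + 25600)/2 = 14735 km.
Circular speed at r₁: v₁ = √(μ/r₁) = √(42937.5/3870) = 3.33091 km/s.
Transfer-orbit speed at r₁ (vis-viva): v_p = √[μ(2/r₁ − 1/a_t)] = 4.39044 km/s.
First burn Δv₁ = |v_p − v₁| = 1.060 km/s.
Circular speed at r₂: v₂ = √(μ/r₂) = 1.2951 km/s.
Transfer-orbit speed at r₂: v_a = √[μ(2/r₂ − 1/a_t)] = 0.66371 km/s.
Second burn Δv₂ = |v₂ − v_a| = 0.6314 km/s.
Δv = Δv₁ + Δv₂ = 1.060 + 0.6314 = 1.691 km/s.

Δv = 1.69 km/s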